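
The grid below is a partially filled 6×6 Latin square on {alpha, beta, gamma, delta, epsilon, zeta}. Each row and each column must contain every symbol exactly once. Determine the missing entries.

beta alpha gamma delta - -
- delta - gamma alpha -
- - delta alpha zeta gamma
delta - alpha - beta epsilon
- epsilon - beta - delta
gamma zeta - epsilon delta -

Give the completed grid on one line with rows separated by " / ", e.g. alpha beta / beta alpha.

beta alpha gamma delta epsilon zeta / zeta delta epsilon gamma alpha beta / epsilon beta delta alpha zeta gamma / delta gamma alpha zeta beta epsilon / alpha epsilon zeta beta gamma delta / gamma zeta beta epsilon delta alpha

row 1 has {alpha,beta,gamma,delta}; column 5 has {alpha,beta,delta,zeta} — only epsilon is left for (r1,c5).
row 1 has {alpha,beta,gamma,delta,epsilon}; column 6 has {gamma,delta,epsilon} — only zeta is left for (r1,c6).
row 2 has {alpha,gamma,delta}; column 6 has {gamma,delta,epsilon,zeta} — only beta is left for (r2,c6).
row 3 has {alpha,gamma,delta,zeta}; column 1 has {beta,gamma,delta} — only epsilon is left for (r3,c1).
row 3 has {alpha,gamma,delta,epsilon,zeta}; column 2 has {alpha,delta,epsilon,zeta} — only beta is left for (r3,c2).
row 4 has {alpha,beta,delta,epsilon}; column 2 has {alpha,beta,delta,epsilon,zeta} — only gamma is left for (r4,c2).
row 4 has {alpha,beta,gamma,delta,epsilon}; column 4 has {alpha,beta,gamma,delta,epsilon} — only zeta is left for (r4,c4).
row 5 has {beta,delta,epsilon}; column 3 has {alpha,gamma,delta} — only zeta is left for (r5,c3).
row 5 has {beta,delta,epsilon,zeta}; column 5 has {alpha,beta,delta,epsilon,zeta} — only gamma is left for (r5,c5).
row 6 has {gamma,delta,epsilon,zeta}; column 3 has {alpha,gamma,delta,zeta} — only beta is left for (r6,c3).
row 6 has {beta,gamma,delta,epsilon,zeta}; column 6 has {beta,gamma,delta,epsilon,zeta} — only alpha is left for (r6,c6).
row 2 has {alpha,beta,gamma,delta}; column 1 has {beta,gamma,delta,epsilon} — only zeta is left for (r2,c1).
row 2 has {alpha,beta,gamma,delta,zeta}; column 3 has {alpha,beta,gamma,delta,zeta} — only epsilon is left for (r2,c3).
row 5 has {beta,gamma,delta,epsilon,zeta}; column 1 has {beta,gamma,delta,epsilon,zeta} — only alpha is left for (r5,c1).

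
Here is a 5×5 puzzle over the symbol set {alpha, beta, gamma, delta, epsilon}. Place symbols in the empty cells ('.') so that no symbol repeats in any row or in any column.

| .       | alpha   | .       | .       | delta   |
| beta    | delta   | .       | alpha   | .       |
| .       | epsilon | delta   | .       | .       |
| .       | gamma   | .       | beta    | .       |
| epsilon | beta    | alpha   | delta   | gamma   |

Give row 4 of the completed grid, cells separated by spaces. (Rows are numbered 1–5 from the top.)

delta gamma epsilon beta alpha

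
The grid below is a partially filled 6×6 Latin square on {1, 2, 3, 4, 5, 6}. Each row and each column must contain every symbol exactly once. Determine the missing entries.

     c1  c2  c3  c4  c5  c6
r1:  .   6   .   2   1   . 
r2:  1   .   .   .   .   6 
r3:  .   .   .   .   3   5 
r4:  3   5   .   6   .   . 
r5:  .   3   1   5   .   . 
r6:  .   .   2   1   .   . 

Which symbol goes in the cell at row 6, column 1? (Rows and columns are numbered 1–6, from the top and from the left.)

6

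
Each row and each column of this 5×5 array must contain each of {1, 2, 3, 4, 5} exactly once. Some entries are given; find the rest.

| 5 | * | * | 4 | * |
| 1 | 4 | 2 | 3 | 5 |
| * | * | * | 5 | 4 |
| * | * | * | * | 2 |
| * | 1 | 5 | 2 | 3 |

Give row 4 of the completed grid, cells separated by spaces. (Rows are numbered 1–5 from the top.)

3 5 4 1 2

(r1,c5) = 1
(r4,c4) = 1
(r5,c1) = 4
(r1,c3) = 3
(r3,c3) = 1
(r4,c1) = 3
(r4,c2) = 5
(r4,c3) = 4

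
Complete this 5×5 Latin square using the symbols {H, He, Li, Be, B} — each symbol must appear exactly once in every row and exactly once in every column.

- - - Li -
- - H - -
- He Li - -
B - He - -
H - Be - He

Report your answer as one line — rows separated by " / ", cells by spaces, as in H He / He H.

(r1,c3): row 1 has {Li}; column 3 has {H,He,Li,Be}, so it must be B.
(r3,c1): row 3 has {He,Li}; column 1 has {H,B}, so it must be Be.
(r5,c4): row 5 has {H,He,Be}; column 4 has {Li}, so it must be B.
(r1,c1): row 1 has {Li,B}; column 1 has {H,Be,B}, so it must be He.
(r2,c1): row 2 has {H}; column 1 has {H,He,Be,B}, so it must be Li.
(r3,c4): row 3 has {He,Li,Be}; column 4 has {Li,B}, so it must be H.
(r3,c5): row 3 has {H,He,Li,Be}; column 5 has {He}, so it must be B.
(r4,c4): row 4 has {He,B}; column 4 has {H,Li,B}, so it must be Be.
(r5,c2): row 5 has {H,He,Be,B}; column 2 has {He}, so it must be Li.
(r2,c4): row 2 has {H,Li}; column 4 has {H,Li,Be,B}, so it must be He.
(r2,c5): row 2 has {H,He,Li}; column 5 has {He,B}, so it must be Be.
(r4,c2): row 4 has {He,Be,B}; column 2 has {He,Li}, so it must be H.
(r4,c5): row 4 has {H,He,Be,B}; column 5 has {He,Be,B}, so it must be Li.
(r1,c2): row 1 has {He,Li,B}; column 2 has {H,He,Li}, so it must be Be.
(r1,c5): row 1 has {He,Li,Be,B}; column 5 has {He,Li,Be,B}, so it must be H.
(r2,c2): row 2 has {H,He,Li,Be}; column 2 has {H,He,Li,Be}, so it must be B.

He Be B Li H / Li B H He Be / Be He Li H B / B H He Be Li / H Li Be B He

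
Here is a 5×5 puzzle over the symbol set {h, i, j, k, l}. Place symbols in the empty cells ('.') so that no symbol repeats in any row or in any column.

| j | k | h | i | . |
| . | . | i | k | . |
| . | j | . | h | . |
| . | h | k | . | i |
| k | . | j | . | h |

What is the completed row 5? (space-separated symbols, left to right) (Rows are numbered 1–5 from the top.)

k i j l h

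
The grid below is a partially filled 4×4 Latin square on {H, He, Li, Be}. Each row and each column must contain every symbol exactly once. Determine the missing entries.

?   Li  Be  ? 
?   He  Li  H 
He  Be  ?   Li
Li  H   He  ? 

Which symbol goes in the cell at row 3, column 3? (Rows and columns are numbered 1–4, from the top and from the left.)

row 1 has {Li,Be}; column 1 has {He,Li} — only H is left for (r1,c1).
row 1 has {H,Li,Be}; column 4 has {H,Li} — only He is left for (r1,c4).
row 2 has {H,He,Li}; column 1 has {H,He,Li} — only Be is left for (r2,c1).
row 3 has {He,Li,Be}; column 3 has {He,Li,Be} — only H is left for (r3,c3).

H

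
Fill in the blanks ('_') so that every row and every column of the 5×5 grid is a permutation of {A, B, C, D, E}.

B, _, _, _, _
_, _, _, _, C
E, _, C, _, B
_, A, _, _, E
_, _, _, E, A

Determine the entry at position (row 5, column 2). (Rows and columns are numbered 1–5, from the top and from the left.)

C

Cell (r1,c5): row 1 has {B}; column 5 has {A,B,C,E} → D.
Cell (r3,c2): row 3 has {B,C,E}; column 2 has {A} → D.
Cell (r3,c4): row 3 has {B,C,D,E}; column 4 has {E} → A.
Cell (r1,c4): row 1 has {B,D}; column 4 has {A,E} → C.
Cell (r1,c2): row 1 has {B,C,D}; column 2 has {A,D} → E.
Cell (r1,c3): row 1 has {B,C,D,E}; column 3 has {C} → A.
Cell (r2,c2): row 2 has {C}; column 2 has {A,D,E} → B.
Cell (r2,c4): row 2 has {B,C}; column 4 has {A,C,E} → D.
Cell (r4,c4): row 4 has {A,E}; column 4 has {A,C,D,E} → B.
Cell (r5,c2): row 5 has {A,E}; column 2 has {A,B,D,E} → C.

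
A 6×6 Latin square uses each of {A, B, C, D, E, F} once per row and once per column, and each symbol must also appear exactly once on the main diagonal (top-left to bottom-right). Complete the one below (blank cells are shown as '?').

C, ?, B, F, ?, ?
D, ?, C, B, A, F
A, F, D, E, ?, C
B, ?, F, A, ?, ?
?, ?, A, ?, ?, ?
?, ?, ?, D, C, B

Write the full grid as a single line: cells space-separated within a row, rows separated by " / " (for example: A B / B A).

C D B F E A / D E C B A F / A F D E B C / B C F A D E / E B A C F D / F A E D C B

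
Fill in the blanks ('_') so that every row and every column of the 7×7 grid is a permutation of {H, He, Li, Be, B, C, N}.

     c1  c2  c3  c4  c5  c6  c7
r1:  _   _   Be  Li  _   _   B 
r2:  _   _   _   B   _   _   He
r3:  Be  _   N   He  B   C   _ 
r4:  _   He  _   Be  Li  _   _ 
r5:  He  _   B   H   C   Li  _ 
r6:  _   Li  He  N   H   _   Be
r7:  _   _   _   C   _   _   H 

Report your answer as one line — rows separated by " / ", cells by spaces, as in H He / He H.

H C Be Li N He B / Li N C B Be H He / Be H N He B C Li / B He H Be Li N C / He Be B H C Li N / C Li He N H B Be / N B Li C He Be H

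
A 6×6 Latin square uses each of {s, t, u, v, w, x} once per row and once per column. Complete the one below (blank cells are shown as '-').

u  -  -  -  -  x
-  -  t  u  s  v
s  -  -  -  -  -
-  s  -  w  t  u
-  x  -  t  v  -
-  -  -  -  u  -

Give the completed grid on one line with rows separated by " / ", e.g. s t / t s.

(r1,c5): row 1 has {u,x}; column 5 has {s,t,u,v}, so it must be w.
(r2,c2): row 2 has {s,t,u,v}; column 2 has {s,x}, so it must be w.
(r3,c5): row 3 has {s}; column 5 has {s,t,u,v,w}, so it must be x.
(r5,c1): row 5 has {t,v,x}; column 1 has {s,u}, so it must be w.
(r5,c6): row 5 has {t,v,w,x}; column 6 has {u,v,x}, so it must be s.
(r2,c1): row 2 has {s,t,u,v,w}; column 1 has {s,u,w}, so it must be x.
(r3,c4): row 3 has {s,x}; column 4 has {t,u,w}, so it must be v.
(r4,c1): row 4 has {s,t,u,w}; column 1 has {s,u,w,x}, so it must be v.
(r4,c3): row 4 has {s,t,u,v,w}; column 3 has {t}, so it must be x.
(r5,c3): row 5 has {s,t,v,w,x}; column 3 has {t,x}, so it must be u.
(r6,c1): row 6 has {u}; column 1 has {s,u,v,w,x}, so it must be t.
(r6,c2): row 6 has {t,u}; column 2 has {s,w,x}, so it must be v.
(r6,c6): row 6 has {t,u,v}; column 6 has {s,u,v,x}, so it must be w.
(r1,c2): row 1 has {u,w,x}; column 2 has {s,v,w,x}, so it must be t.
(r1,c4): row 1 has {t,u,w,x}; column 4 has {t,u,v,w}, so it must be s.
(r3,c2): row 3 has {s,v,x}; column 2 has {s,t,v,w,x}, so it must be u.
(r3,c3): row 3 has {s,u,v,x}; column 3 has {t,u,x}, so it must be w.
(r3,c6): row 3 has {s,u,v,w,x}; column 6 has {s,u,v,w,x}, so it must be t.
(r6,c3): row 6 has {t,u,v,w}; column 3 has {t,u,w,x}, so it must be s.
(r6,c4): row 6 has {s,t,u,v,w}; column 4 has {s,t,u,v,w}, so it must be x.
(r1,c3): row 1 has {s,t,u,w,x}; column 3 has {s,t,u,w,x}, so it must be v.

u t v s w x / x w t u s v / s u w v x t / v s x w t u / w x u t v s / t v s x u w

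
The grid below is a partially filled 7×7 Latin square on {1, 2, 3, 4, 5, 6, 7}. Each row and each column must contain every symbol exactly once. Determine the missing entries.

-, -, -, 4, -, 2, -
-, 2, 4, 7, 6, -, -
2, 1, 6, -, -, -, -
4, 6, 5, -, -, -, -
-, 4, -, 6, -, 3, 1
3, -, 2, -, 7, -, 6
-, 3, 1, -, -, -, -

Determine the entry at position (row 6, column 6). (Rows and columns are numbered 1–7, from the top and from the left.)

4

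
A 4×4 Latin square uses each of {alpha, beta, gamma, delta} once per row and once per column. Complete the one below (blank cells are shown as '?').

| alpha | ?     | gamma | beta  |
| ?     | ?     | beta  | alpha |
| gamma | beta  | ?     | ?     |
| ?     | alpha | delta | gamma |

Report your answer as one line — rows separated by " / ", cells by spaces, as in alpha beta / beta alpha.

(r1,c2) = delta
(r2,c1) = delta
(r2,c2) = gamma
(r3,c3) = alpha
(r3,c4) = delta
(r4,c1) = beta

alpha delta gamma beta / delta gamma beta alpha / gamma beta alpha delta / beta alpha delta gamma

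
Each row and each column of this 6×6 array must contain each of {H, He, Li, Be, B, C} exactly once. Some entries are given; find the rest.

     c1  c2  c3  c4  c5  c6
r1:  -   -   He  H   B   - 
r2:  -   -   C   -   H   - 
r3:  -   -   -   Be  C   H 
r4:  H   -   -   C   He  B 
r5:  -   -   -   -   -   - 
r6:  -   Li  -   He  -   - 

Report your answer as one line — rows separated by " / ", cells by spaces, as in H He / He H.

Be C He H B Li / He B C Li H Be / Li He B Be C H / H Be Li C He B / C H Be B Li He / B Li H He Be C

(r4,c2) = Be
(r4,c3) = Li
(r6,c5) = Be
(r6,c6) = C
(r1,c2) = C
(r3,c3) = B
(r5,c5) = Li
(r6,c1) = B
(r6,c3) = H
(r3,c2) = He
(r5,c3) = Be
(r5,c4) = B
(r5,c6) = He
(r2,c2) = B
(r2,c4) = Li
(r2,c6) = Be
(r3,c1) = Li
(r5,c1) = C
(r5,c2) = H
(r1,c1) = Be
(r1,c6) = Li
(r2,c1) = He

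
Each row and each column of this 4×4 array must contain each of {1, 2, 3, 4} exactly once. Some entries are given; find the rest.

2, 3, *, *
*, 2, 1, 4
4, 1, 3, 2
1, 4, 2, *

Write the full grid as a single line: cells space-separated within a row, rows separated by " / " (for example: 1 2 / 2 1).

2 3 4 1 / 3 2 1 4 / 4 1 3 2 / 1 4 2 3

At row 1, column 3: row 1 has {2,3}; column 3 has {1,2,3}; that leaves 4.
At row 1, column 4: row 1 has {2,3,4}; column 4 has {2,4}; that leaves 1.
At row 2, column 1: row 2 has {1,2,4}; column 1 has {1,2,4}; that leaves 3.
At row 4, column 4: row 4 has {1,2,4}; column 4 has {1,2,4}; that leaves 3.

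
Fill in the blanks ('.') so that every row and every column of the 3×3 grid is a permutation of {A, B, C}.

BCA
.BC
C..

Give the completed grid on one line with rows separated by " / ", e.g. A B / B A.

B C A / A B C / C A B

Cell (r2,c1): row 2 has {B,C}; column 1 has {B,C} → A.
Cell (r3,c2): row 3 has {C}; column 2 has {B,C} → A.
Cell (r3,c3): row 3 has {A,C}; column 3 has {A,C} → B.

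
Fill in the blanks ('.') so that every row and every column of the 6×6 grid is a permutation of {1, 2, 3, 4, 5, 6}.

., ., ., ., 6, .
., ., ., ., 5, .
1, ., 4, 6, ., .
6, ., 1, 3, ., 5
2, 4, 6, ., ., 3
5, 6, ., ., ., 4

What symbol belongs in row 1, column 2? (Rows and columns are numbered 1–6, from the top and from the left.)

3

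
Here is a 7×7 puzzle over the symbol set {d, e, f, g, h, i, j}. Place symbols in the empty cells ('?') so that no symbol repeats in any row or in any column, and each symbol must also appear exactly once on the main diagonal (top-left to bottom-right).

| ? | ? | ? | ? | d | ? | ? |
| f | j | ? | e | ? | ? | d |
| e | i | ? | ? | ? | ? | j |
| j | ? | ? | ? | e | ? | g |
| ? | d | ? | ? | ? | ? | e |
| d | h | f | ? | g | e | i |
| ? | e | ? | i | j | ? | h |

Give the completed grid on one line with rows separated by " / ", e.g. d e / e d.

i g e h d j f / f j h e i g d / e i g f h d j / j f i d e h g / h d j g f i e / d h f j g e i / g e d i j f h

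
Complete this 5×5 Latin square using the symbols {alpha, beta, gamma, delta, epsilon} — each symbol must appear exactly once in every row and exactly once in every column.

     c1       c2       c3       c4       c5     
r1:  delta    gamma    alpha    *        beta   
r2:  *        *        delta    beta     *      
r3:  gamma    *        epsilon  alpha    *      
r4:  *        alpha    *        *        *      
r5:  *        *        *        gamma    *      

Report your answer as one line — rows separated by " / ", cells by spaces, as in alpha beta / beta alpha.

delta gamma alpha epsilon beta / alpha epsilon delta beta gamma / gamma beta epsilon alpha delta / beta alpha gamma delta epsilon / epsilon delta beta gamma alpha

At row 1, column 4: row 1 has {alpha,beta,gamma,delta}; column 4 has {alpha,beta,gamma}; that leaves epsilon.
At row 2, column 2: row 2 has {beta,delta}; column 2 has {alpha,gamma}; that leaves epsilon.
At row 3, column 5: row 3 has {alpha,gamma,epsilon}; column 5 has {beta}; that leaves delta.
At row 4, column 4: row 4 has {alpha}; column 4 has {alpha,beta,gamma,epsilon}; that leaves delta.
At row 5, column 3: row 5 has {gamma}; column 3 has {alpha,delta,epsilon}; that leaves beta.
At row 2, column 1: row 2 has {beta,delta,epsilon}; column 1 has {gamma,delta}; that leaves alpha.
At row 2, column 5: row 2 has {alpha,beta,delta,epsilon}; column 5 has {beta,delta}; that leaves gamma.
At row 3, column 2: row 3 has {alpha,gamma,delta,epsilon}; column 2 has {alpha,gamma,epsilon}; that leaves beta.
At row 4, column 3: row 4 has {alpha,delta}; column 3 has {alpha,beta,delta,epsilon}; that leaves gamma.
At row 4, column 5: row 4 has {alpha,gamma,delta}; column 5 has {beta,gamma,delta}; that leaves epsilon.
At row 5, column 1: row 5 has {beta,gamma}; column 1 has {alpha,gamma,delta}; that leaves epsilon.
At row 5, column 2: row 5 has {beta,gamma,epsilon}; column 2 has {alpha,beta,gamma,epsilon}; that leaves delta.
At row 5, column 5: row 5 has {beta,gamma,delta,epsilon}; column 5 has {beta,gamma,delta,epsilon}; that leaves alpha.
At row 4, column 1: row 4 has {alpha,gamma,delta,epsilon}; column 1 has {alpha,gamma,delta,epsilon}; that leaves beta.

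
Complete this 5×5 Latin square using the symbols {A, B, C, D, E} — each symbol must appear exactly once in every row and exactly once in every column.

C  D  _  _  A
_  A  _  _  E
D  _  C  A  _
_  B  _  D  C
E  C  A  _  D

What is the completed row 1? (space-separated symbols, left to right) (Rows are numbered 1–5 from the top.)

C D B E A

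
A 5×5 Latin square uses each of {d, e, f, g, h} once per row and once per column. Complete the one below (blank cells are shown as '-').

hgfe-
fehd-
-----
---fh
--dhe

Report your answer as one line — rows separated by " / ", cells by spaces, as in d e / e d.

(r1,c5): row 1 has {e,f,g,h}; column 5 has {e,h}, so it must be d.
(r2,c5): row 2 has {d,e,f,h}; column 5 has {d,e,h}, so it must be g.
(r3,c4): row 3 is empty so far; column 4 has {d,e,f,h}, so it must be g.
(r3,c5): row 3 has {g}; column 5 has {d,e,g,h}, so it must be f.
(r4,c2): row 4 has {f,h}; column 2 has {e,g}, so it must be d.
(r5,c1): row 5 has {d,e,h}; column 1 has {f,h}, so it must be g.
(r5,c2): row 5 has {d,e,g,h}; column 2 has {d,e,g}, so it must be f.
(r3,c2): row 3 has {f,g}; column 2 has {d,e,f,g}, so it must be h.
(r3,c3): row 3 has {f,g,h}; column 3 has {d,f,h}, so it must be e.
(r4,c1): row 4 has {d,f,h}; column 1 has {f,g,h}, so it must be e.
(r4,c3): row 4 has {d,e,f,h}; column 3 has {d,e,f,h}, so it must be g.
(r3,c1): row 3 has {e,f,g,h}; column 1 has {e,f,g,h}, so it must be d.

h g f e d / f e h d g / d h e g f / e d g f h / g f d h e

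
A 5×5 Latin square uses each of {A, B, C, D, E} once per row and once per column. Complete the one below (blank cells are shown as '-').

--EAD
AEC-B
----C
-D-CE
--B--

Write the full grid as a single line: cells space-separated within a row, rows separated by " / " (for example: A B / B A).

(r2,c4) = D
(r4,c1) = B
(r4,c3) = A
(r5,c4) = E
(r5,c5) = A
(r1,c1) = C
(r1,c2) = B
(r3,c2) = A
(r3,c3) = D
(r3,c4) = B
(r5,c1) = D
(r5,c2) = C
(r3,c1) = E

C B E A D / A E C D B / E A D B C / B D A C E / D C B E A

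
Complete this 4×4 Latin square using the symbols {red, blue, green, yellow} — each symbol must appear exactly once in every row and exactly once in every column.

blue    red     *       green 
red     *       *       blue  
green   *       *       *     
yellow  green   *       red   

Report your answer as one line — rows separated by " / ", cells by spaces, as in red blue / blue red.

blue red yellow green / red yellow green blue / green blue red yellow / yellow green blue red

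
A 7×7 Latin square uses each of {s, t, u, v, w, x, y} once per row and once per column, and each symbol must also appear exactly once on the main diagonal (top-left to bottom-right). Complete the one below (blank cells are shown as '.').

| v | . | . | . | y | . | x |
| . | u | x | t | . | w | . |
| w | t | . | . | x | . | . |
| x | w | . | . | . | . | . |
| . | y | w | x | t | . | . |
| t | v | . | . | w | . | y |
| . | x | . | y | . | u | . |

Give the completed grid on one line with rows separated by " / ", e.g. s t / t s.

(r1,c2) = s
(r1,c6) = t
(r4,c4) = s
(r6,c4) = u
(r6,c6) = x
(r7,c1) = s
(r7,c5) = v
(r7,c7) = w
(r1,c3) = u
(r1,c4) = w
(r2,c1) = y
(r2,c5) = s
(r2,c7) = v
(r3,c3) = y
(r3,c4) = v
(r3,c6) = s
(r3,c7) = u
(r4,c5) = u
(r4,c7) = t
(r5,c1) = u
(r5,c6) = v
(r5,c7) = s
(r6,c3) = s
(r7,c3) = t
(r4,c3) = v
(r4,c6) = y

v s u w y t x / y u x t s w v / w t y v x s u / x w v s u y t / u y w x t v s / t v s u w x y / s x t y v u w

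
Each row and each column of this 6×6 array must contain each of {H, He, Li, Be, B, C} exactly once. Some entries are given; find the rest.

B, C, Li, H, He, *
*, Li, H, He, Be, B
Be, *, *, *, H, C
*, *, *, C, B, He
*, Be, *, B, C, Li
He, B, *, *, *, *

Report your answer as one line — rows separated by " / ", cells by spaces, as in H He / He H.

Cell (r1,c6): row 1 has {H,He,Li,B,C}; column 6 has {He,Li,B,C} → Be.
Cell (r2,c1): row 2 has {H,He,Li,Be,B}; column 1 has {He,Be,B} → C.
Cell (r3,c2): row 3 has {H,Be,C}; column 2 has {Li,Be,B,C} → He.
Cell (r3,c3): row 3 has {H,He,Be,C}; column 3 has {H,Li} → B.
Cell (r3,c4): row 3 has {H,He,Be,B,C}; column 4 has {H,He,B,C} → Li.
Cell (r4,c2): row 4 has {He,B,C}; column 2 has {He,Li,Be,B,C} → H.
Cell (r4,c3): row 4 has {H,He,B,C}; column 3 has {H,Li,B} → Be.
Cell (r5,c1): row 5 has {Li,Be,B,C}; column 1 has {He,Be,B,C} → H.
Cell (r5,c3): row 5 has {H,Li,Be,B,C}; column 3 has {H,Li,Be,B} → He.
Cell (r6,c3): row 6 has {He,B}; column 3 has {H,He,Li,Be,B} → C.
Cell (r6,c4): row 6 has {He,B,C}; column 4 has {H,He,Li,B,C} → Be.
Cell (r6,c5): row 6 has {He,Be,B,C}; column 5 has {H,He,Be,B,C} → Li.
Cell (r6,c6): row 6 has {He,Li,Be,B,C}; column 6 has {He,Li,Be,B,C} → H.
Cell (r4,c1): row 4 has {H,He,Be,B,C}; column 1 has {H,He,Be,B,C} → Li.

B C Li H He Be / C Li H He Be B / Be He B Li H C / Li H Be C B He / H Be He B C Li / He B C Be Li H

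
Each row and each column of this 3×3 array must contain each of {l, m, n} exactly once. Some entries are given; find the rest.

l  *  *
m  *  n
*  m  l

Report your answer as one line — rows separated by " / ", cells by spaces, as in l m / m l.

(r1,c2) = n
(r1,c3) = m
(r2,c2) = l
(r3,c1) = n

l n m / m l n / n m l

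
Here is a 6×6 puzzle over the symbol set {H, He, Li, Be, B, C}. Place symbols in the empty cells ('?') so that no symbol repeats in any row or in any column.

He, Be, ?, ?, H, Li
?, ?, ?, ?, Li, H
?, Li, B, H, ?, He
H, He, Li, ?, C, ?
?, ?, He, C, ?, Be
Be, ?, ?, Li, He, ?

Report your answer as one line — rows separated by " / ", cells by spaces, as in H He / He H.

row 1 has {H,He,Li,Be}; column 3 has {He,Li,B} — only C is left for (r1,c3).
row 1 has {H,He,Li,Be,C}; column 4 has {H,Li,C} — only B is left for (r1,c4).
row 2 has {H,Li}; column 3 has {He,Li,B,C} — only Be is left for (r2,c3).
row 2 has {H,Li,Be}; column 4 has {H,Li,B,C} — only He is left for (r2,c4).
row 3 has {H,He,Li,B}; column 1 has {H,He,Be} — only C is left for (r3,c1).
row 3 has {H,He,Li,B,C}; column 5 has {H,He,Li,C} — only Be is left for (r3,c5).
row 4 has {H,He,Li,C}; column 4 has {H,He,Li,B,C} — only Be is left for (r4,c4).
row 4 has {H,He,Li,Be,C}; column 6 has {H,He,Li,Be} — only B is left for (r4,c6).
row 5 has {He,Be,C}; column 5 has {H,He,Li,Be,C} — only B is left for (r5,c5).
row 6 has {He,Li,Be}; column 3 has {He,Li,Be,B,C} — only H is left for (r6,c3).
row 6 has {H,He,Li,Be}; column 6 has {H,He,Li,Be,B} — only C is left for (r6,c6).
row 2 has {H,He,Li,Be}; column 1 has {H,He,Be,C} — only B is left for (r2,c1).
row 2 has {H,He,Li,Be,B}; column 2 has {He,Li,Be} — only C is left for (r2,c2).
row 5 has {He,Be,B,C}; column 1 has {H,He,Be,B,C} — only Li is left for (r5,c1).
row 5 has {He,Li,Be,B,C}; column 2 has {He,Li,Be,C} — only H is left for (r5,c2).
row 6 has {H,He,Li,Be,C}; column 2 has {H,He,Li,Be,C} — only B is left for (r6,c2).

He Be C B H Li / B C Be He Li H / C Li B H Be He / H He Li Be C B / Li H He C B Be / Be B H Li He C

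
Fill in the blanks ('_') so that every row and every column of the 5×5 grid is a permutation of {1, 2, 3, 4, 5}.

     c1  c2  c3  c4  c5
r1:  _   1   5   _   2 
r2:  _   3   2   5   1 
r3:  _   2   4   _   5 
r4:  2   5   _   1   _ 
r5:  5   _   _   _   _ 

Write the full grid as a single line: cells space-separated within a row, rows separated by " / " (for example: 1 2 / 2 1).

3 1 5 4 2 / 4 3 2 5 1 / 1 2 4 3 5 / 2 5 3 1 4 / 5 4 1 2 3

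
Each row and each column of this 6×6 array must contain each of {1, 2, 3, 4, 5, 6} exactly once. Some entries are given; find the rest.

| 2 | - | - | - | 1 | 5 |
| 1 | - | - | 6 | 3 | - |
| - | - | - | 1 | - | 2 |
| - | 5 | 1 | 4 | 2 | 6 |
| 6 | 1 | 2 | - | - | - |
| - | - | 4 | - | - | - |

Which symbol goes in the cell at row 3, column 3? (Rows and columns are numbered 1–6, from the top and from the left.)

(r1,c4) = 3
(r2,c3) = 5
(r2,c6) = 4
(r4,c1) = 3
(r5,c4) = 5
(r5,c5) = 4
(r5,c6) = 3
(r6,c1) = 5
(r6,c4) = 2
(r6,c5) = 6
(r6,c6) = 1
(r1,c3) = 6
(r2,c2) = 2
(r3,c1) = 4
(r3,c3) = 3

3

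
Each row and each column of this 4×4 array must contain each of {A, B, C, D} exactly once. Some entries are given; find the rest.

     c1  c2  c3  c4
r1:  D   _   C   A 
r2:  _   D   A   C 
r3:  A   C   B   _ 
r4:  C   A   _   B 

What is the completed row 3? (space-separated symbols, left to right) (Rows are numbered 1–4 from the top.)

A C B D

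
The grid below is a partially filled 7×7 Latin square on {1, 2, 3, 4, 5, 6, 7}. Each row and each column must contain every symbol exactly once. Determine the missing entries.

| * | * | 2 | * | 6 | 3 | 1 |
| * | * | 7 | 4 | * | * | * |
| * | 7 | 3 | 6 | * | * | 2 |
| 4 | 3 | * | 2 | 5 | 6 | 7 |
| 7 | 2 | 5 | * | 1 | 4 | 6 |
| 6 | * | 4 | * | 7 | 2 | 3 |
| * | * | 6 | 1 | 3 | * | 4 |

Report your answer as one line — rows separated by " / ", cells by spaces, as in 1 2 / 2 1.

5 4 2 7 6 3 1 / 3 6 7 4 2 1 5 / 1 7 3 6 4 5 2 / 4 3 1 2 5 6 7 / 7 2 5 3 1 4 6 / 6 1 4 5 7 2 3 / 2 5 6 1 3 7 4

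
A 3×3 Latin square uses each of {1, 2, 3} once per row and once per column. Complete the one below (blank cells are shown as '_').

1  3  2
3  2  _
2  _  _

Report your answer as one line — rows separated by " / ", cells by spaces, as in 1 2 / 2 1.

(r2,c3) = 1
(r3,c2) = 1
(r3,c3) = 3

1 3 2 / 3 2 1 / 2 1 3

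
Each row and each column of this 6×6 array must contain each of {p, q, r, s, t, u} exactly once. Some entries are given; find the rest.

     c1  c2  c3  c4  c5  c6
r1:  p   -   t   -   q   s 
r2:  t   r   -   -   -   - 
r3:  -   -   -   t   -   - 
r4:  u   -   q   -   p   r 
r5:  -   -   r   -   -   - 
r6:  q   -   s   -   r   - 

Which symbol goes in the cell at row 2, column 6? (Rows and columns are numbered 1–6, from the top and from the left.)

p

(r1,c2) = u
(r1,c4) = r
(r4,c4) = s
(r5,c1) = s
(r3,c1) = r
(r4,c2) = t
(r6,c2) = p
(r6,c4) = u
(r6,c6) = t
(r5,c2) = q
(r5,c4) = p
(r5,c6) = u
(r2,c4) = q
(r2,c6) = p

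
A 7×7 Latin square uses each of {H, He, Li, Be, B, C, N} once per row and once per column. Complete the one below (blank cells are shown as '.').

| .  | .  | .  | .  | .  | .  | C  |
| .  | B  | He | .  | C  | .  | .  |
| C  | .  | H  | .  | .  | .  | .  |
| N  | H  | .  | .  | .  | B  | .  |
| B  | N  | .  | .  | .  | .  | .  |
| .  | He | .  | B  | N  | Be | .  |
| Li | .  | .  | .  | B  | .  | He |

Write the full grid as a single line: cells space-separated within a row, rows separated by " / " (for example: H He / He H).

He Be B Li H N C / Be B He H C Li N / C Li H N Be He B / N H Li C He B Be / B N Be He Li C H / H He C B N Be Li / Li C N Be B H He

Cell (r6,c1): row 6 has {He,Be,B,N}; column 1 has {Li,B,C,N} → H.
Cell (r6,c7): row 6 has {H,He,Be,B,N}; column 7 has {He,C} → Li.
Cell (r2,c1): row 2 has {He,B,C}; column 1 has {H,Li,B,C,N} → Be.
Cell (r4,c7): row 4 has {H,B,N}; column 7 has {He,Li,C} → Be.
Cell (r5,c7): row 5 has {B,N}; column 7 has {He,Li,Be,C} → H.
Cell (r6,c3): row 6 has {H,He,Li,Be,B,N}; column 3 has {H,He} → C.
Cell (r1,c1): row 1 has {C}; column 1 has {H,Li,Be,B,C,N} → He.
Cell (r2,c7): row 2 has {He,Be,B,C}; column 7 has {H,He,Li,Be,C} → N.
Cell (r3,c7): row 3 has {H,C}; column 7 has {H,He,Li,Be,C,N} → B.
Cell (r4,c3): row 4 has {H,Be,B,N}; column 3 has {H,He,C} → Li.
Cell (r4,c5): row 4 has {H,Li,Be,B,N}; column 5 has {B,C,N} → He.
Cell (r5,c3): row 5 has {H,B,N}; column 3 has {H,He,Li,C} → Be.
Cell (r5,c5): row 5 has {H,Be,B,N}; column 5 has {He,B,C,N} → Li.
Cell (r7,c3): row 7 has {He,Li,B}; column 3 has {H,He,Li,Be,C} → N.
Cell (r1,c3): row 1 has {He,C}; column 3 has {H,He,Li,Be,C,N} → B.
Cell (r3,c5): row 3 has {H,B,C}; column 5 has {He,Li,B,C,N} → Be.
Cell (r4,c4): row 4 has {H,He,Li,Be,B,N}; column 4 has {B} → C.
Cell (r5,c4): row 5 has {H,Li,Be,B,N}; column 4 has {B,C} → He.
Cell (r5,c6): row 5 has {H,He,Li,Be,B,N}; column 6 has {Be,B} → C.
Cell (r7,c6): row 7 has {He,Li,B,N}; column 6 has {Be,B,C} → H.
Cell (r1,c5): row 1 has {He,B,C}; column 5 has {He,Li,Be,B,C,N} → H.
Cell (r2,c6): row 2 has {He,Be,B,C,N}; column 6 has {H,Be,B,C} → Li.
Cell (r3,c2): row 3 has {H,Be,B,C}; column 2 has {H,He,B,N} → Li.
Cell (r3,c4): row 3 has {H,Li,Be,B,C}; column 4 has {He,B,C} → N.
Cell (r3,c6): row 3 has {H,Li,Be,B,C,N}; column 6 has {H,Li,Be,B,C} → He.
Cell (r7,c4): row 7 has {H,He,Li,B,N}; column 4 has {He,B,C,N} → Be.
Cell (r1,c2): row 1 has {H,He,B,C}; column 2 has {H,He,Li,B,N} → Be.
Cell (r1,c4): row 1 has {H,He,Be,B,C}; column 4 has {He,Be,B,C,N} → Li.
Cell (r1,c6): row 1 has {H,He,Li,Be,B,C}; column 6 has {H,He,Li,Be,B,C} → N.
Cell (r2,c4): row 2 has {He,Li,Be,B,C,N}; column 4 has {He,Li,Be,B,C,N} → H.
Cell (r7,c2): row 7 has {H,He,Li,Be,B,N}; column 2 has {H,He,Li,Be,B,N} → C.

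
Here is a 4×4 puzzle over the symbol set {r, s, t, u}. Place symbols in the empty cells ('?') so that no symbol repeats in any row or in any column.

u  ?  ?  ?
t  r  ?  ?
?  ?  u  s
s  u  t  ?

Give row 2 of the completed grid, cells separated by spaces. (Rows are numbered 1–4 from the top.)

(r2,c3) = s
(r2,c4) = u

t r s u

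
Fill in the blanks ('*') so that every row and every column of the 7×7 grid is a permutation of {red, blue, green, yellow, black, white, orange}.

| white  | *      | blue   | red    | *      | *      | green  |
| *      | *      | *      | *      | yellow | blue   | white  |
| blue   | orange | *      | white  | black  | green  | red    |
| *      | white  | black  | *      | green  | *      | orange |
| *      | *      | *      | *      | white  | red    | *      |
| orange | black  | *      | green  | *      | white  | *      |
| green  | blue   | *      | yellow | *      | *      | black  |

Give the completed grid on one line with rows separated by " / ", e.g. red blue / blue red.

white yellow blue red orange black green / black red green orange yellow blue white / blue orange yellow white black green red / red white black blue green yellow orange / yellow green orange black white red blue / orange black red green blue white yellow / green blue white yellow red orange black

At row 1, column 2: row 1 has {red,blue,green,white}; column 2 has {blue,black,white,orange}; that leaves yellow.
At row 1, column 5: row 1 has {red,blue,green,yellow,white}; column 5 has {green,yellow,black,white}; that leaves orange.
At row 1, column 6: row 1 has {red,blue,green,yellow,white,orange}; column 6 has {red,blue,green,white}; that leaves black.
At row 3, column 3: row 3 has {red,blue,green,black,white,orange}; column 3 has {blue,black}; that leaves yellow.
At row 4, column 4: row 4 has {green,black,white,orange}; column 4 has {red,green,yellow,white}; that leaves blue.
At row 4, column 6: row 4 has {blue,green,black,white,orange}; column 6 has {red,blue,green,black,white}; that leaves yellow.
At row 5, column 2: row 5 has {red,white}; column 2 has {blue,yellow,black,white,orange}; that leaves green.
At row 5, column 3: row 5 has {red,green,white}; column 3 has {blue,yellow,black}; that leaves orange.
At row 5, column 4: row 5 has {red,green,white,orange}; column 4 has {red,blue,green,yellow,white}; that leaves black.
At row 6, column 3: row 6 has {green,black,white,orange}; column 3 has {blue,yellow,black,orange}; that leaves red.
At row 6, column 5: row 6 has {red,green,black,white,orange}; column 5 has {green,yellow,black,white,orange}; that leaves blue.
At row 6, column 7: row 6 has {red,blue,green,black,white,orange}; column 7 has {red,green,black,white,orange}; that leaves yellow.
At row 7, column 3: row 7 has {blue,green,yellow,black}; column 3 has {red,blue,yellow,black,orange}; that leaves white.
At row 7, column 5: row 7 has {blue,green,yellow,black,white}; column 5 has {blue,green,yellow,black,white,orange}; that leaves red.
At row 7, column 6: row 7 has {red,blue,green,yellow,black,white}; column 6 has {red,blue,green,yellow,black,white}; that leaves orange.
At row 2, column 2: row 2 has {blue,yellow,white}; column 2 has {blue,green,yellow,black,white,orange}; that leaves red.
At row 2, column 3: row 2 has {red,blue,yellow,white}; column 3 has {red,blue,yellow,black,white,orange}; that leaves green.
At row 2, column 4: row 2 has {red,blue,green,yellow,white}; column 4 has {red,blue,green,yellow,black,white}; that leaves orange.
At row 4, column 1: row 4 has {blue,green,yellow,black,white,orange}; column 1 has {blue,green,white,orange}; that leaves red.
At row 5, column 1: row 5 has {red,green,black,white,orange}; column 1 has {red,blue,green,white,orange}; that leaves yellow.
At row 5, column 7: row 5 has {red,green,yellow,black,white,orange}; column 7 has {red,green,yellow,black,white,orange}; that leaves blue.
At row 2, column 1: row 2 has {red,blue,green,yellow,white,orange}; column 1 has {red,blue,green,yellow,white,orange}; that leaves black.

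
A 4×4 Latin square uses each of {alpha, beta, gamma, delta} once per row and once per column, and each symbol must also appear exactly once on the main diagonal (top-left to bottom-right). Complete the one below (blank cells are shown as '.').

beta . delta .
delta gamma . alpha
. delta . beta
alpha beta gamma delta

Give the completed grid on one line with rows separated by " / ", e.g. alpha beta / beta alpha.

beta alpha delta gamma / delta gamma beta alpha / gamma delta alpha beta / alpha beta gamma delta

row 1 has {beta,delta}; column 2 has {beta,gamma,delta} — only alpha is left for (r1,c2).
row 1 has {alpha,beta,delta}; column 4 has {alpha,beta,delta} — only gamma is left for (r1,c4).
row 2 has {alpha,gamma,delta}; column 3 has {gamma,delta} — only beta is left for (r2,c3).
row 3 has {beta,delta}; column 1 has {alpha,beta,delta} — only gamma is left for (r3,c1).
row 3 has {beta,gamma,delta}; column 3 has {beta,gamma,delta}; the diagonal has {beta,gamma,delta} — only alpha is left for (r3,c3).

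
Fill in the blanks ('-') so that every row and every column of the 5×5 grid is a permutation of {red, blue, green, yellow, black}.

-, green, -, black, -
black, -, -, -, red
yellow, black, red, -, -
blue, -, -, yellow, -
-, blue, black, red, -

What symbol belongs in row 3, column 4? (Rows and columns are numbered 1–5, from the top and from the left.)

blue

row 1 has {green,black}; column 1 has {blue,yellow,black} — only red is left for (r1,c1).
row 2 has {red,black}; column 2 has {blue,green,black} — only yellow is left for (r2,c2).
row 4 has {blue,yellow}; column 2 has {blue,green,yellow,black} — only red is left for (r4,c2).
row 4 has {red,blue,yellow}; column 3 has {red,black} — only green is left for (r4,c3).
row 4 has {red,blue,green,yellow}; column 5 has {red} — only black is left for (r4,c5).
row 5 has {red,blue,black}; column 1 has {red,blue,yellow,black} — only green is left for (r5,c1).
row 5 has {red,blue,green,black}; column 5 has {red,black} — only yellow is left for (r5,c5).
row 1 has {red,green,black}; column 5 has {red,yellow,black} — only blue is left for (r1,c5).
row 2 has {red,yellow,black}; column 3 has {red,green,black} — only blue is left for (r2,c3).
row 2 has {red,blue,yellow,black}; column 4 has {red,yellow,black} — only green is left for (r2,c4).
row 3 has {red,yellow,black}; column 4 has {red,green,yellow,black} — only blue is left for (r3,c4).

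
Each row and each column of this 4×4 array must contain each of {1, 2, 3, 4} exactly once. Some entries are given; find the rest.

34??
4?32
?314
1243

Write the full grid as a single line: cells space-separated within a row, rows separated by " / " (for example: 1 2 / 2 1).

3 4 2 1 / 4 1 3 2 / 2 3 1 4 / 1 2 4 3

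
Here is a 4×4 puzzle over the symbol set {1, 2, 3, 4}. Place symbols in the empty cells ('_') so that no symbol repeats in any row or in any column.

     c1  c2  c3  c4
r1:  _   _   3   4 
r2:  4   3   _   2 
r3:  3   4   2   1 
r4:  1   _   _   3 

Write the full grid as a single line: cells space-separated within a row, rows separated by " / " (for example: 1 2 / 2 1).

(r1,c1) = 2
(r1,c2) = 1
(r2,c3) = 1
(r4,c2) = 2
(r4,c3) = 4

2 1 3 4 / 4 3 1 2 / 3 4 2 1 / 1 2 4 3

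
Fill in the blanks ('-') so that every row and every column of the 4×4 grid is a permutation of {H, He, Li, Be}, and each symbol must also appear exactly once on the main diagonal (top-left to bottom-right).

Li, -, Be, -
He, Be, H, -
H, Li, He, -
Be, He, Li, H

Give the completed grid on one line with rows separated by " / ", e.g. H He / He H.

Li H Be He / He Be H Li / H Li He Be / Be He Li H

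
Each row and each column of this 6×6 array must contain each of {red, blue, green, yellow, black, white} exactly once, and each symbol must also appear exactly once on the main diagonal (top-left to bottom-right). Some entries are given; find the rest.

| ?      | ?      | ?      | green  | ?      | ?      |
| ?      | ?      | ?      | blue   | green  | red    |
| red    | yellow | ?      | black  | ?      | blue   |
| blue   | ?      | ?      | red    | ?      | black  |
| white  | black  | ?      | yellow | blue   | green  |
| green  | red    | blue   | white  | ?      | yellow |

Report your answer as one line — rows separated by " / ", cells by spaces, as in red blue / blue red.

black blue yellow green red white / yellow white black blue green red / red yellow green black white blue / blue green white red yellow black / white black red yellow blue green / green red blue white black yellow

Cell (r1,c1): row 1 has {green}; column 1 has {red,blue,green,white}; the diagonal has {red,blue,yellow} → black.
Cell (r1,c6): row 1 has {green,black}; column 6 has {red,blue,green,yellow,black} → white.
Cell (r2,c1): row 2 has {red,blue,green}; column 1 has {red,blue,green,black,white} → yellow.
Cell (r2,c2): row 2 has {red,blue,green,yellow}; column 2 has {red,yellow,black}; the diagonal has {red,blue,yellow,black} → white.
Cell (r2,c3): row 2 has {red,blue,green,yellow,white}; column 3 has {blue} → black.
Cell (r3,c3): row 3 has {red,blue,yellow,black}; column 3 has {blue,black}; the diagonal has {red,blue,yellow,black,white} → green.
Cell (r3,c5): row 3 has {red,blue,green,yellow,black}; column 5 has {blue,green} → white.
Cell (r4,c2): row 4 has {red,blue,black}; column 2 has {red,yellow,black,white} → green.
Cell (r4,c5): row 4 has {red,blue,green,black}; column 5 has {blue,green,white} → yellow.
Cell (r5,c3): row 5 has {blue,green,yellow,black,white}; column 3 has {blue,green,black} → red.
Cell (r6,c5): row 6 has {red,blue,green,yellow,white}; column 5 has {blue,green,yellow,white} → black.
Cell (r1,c2): row 1 has {green,black,white}; column 2 has {red,green,yellow,black,white} → blue.
Cell (r1,c3): row 1 has {blue,green,black,white}; column 3 has {red,blue,green,black} → yellow.
Cell (r1,c5): row 1 has {blue,green,yellow,black,white}; column 5 has {blue,green,yellow,black,white} → red.
Cell (r4,c3): row 4 has {red,blue,green,yellow,black}; column 3 has {red,blue,green,yellow,black} → white.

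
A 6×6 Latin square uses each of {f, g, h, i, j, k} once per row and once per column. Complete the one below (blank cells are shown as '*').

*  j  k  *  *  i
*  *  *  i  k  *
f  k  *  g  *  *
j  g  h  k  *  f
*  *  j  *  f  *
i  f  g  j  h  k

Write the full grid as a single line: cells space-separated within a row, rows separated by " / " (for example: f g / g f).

Cell (r1,c5): row 1 has {i,j,k}; column 5 has {f,h,k} → g.
Cell (r2,c2): row 2 has {i,k}; column 2 has {f,g,j,k} → h.
Cell (r2,c3): row 2 has {h,i,k}; column 3 has {g,h,j,k} → f.
Cell (r3,c3): row 3 has {f,g,k}; column 3 has {f,g,h,j,k} → i.
Cell (r3,c5): row 3 has {f,g,i,k}; column 5 has {f,g,h,k} → j.
Cell (r3,c6): row 3 has {f,g,i,j,k}; column 6 has {f,i,k} → h.
Cell (r4,c5): row 4 has {f,g,h,j,k}; column 5 has {f,g,h,j,k} → i.
Cell (r5,c2): row 5 has {f,j}; column 2 has {f,g,h,j,k} → i.
Cell (r5,c4): row 5 has {f,i,j}; column 4 has {g,i,j,k} → h.
Cell (r5,c6): row 5 has {f,h,i,j}; column 6 has {f,h,i,k} → g.
Cell (r1,c1): row 1 has {g,i,j,k}; column 1 has {f,i,j} → h.
Cell (r1,c4): row 1 has {g,h,i,j,k}; column 4 has {g,h,i,j,k} → f.
Cell (r2,c1): row 2 has {f,h,i,k}; column 1 has {f,h,i,j} → g.
Cell (r2,c6): row 2 has {f,g,h,i,k}; column 6 has {f,g,h,i,k} → j.
Cell (r5,c1): row 5 has {f,g,h,i,j}; column 1 has {f,g,h,i,j} → k.

h j k f g i / g h f i k j / f k i g j h / j g h k i f / k i j h f g / i f g j h k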